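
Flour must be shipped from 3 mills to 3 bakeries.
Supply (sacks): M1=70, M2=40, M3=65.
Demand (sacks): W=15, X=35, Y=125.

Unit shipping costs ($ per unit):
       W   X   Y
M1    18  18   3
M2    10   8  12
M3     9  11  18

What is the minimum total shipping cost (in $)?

1480

An optimal shipping plan:
  M1–Y: 70 × $3 = $210
  M2–Y: 40 × $12 = $480
  M3–W: 15 × $9 = $135
  M3–X: 35 × $11 = $385
  M3–Y: 15 × $18 = $270
Total = 210 + 480 + 135 + 385 + 270 = $1480.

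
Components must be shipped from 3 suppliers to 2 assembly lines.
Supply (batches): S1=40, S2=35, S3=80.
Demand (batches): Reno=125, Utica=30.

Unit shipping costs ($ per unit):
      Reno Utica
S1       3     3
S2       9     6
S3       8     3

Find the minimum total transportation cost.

925

A cheapest plan:
  S1→Reno: 40 batches
  S2→Reno: 35 batches
  S3→Reno: 50 batches
  S3→Utica: 30 batches
Total cost = $925.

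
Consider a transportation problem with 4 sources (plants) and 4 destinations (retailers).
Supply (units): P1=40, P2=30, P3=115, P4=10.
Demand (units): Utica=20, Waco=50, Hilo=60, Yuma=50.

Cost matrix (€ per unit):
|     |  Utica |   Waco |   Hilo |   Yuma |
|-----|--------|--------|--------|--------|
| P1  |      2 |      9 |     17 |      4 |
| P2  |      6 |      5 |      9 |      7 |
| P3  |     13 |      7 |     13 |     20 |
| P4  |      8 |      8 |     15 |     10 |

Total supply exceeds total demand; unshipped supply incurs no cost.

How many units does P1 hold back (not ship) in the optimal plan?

0

An optimal plan:
  P1 to Utica: 10 × €2 = €20
  P1 to Yuma: 30 × €4 = €120
  P2 to Hilo: 10 × €9 = €90
  P2 to Yuma: 20 × €7 = €140
  P3 to Waco: 50 × €7 = €350
  P3 to Hilo: 50 × €13 = €650
  P4 to Utica: 10 × €8 = €80
Total cost = €1450.
P1 ships 40 of its 40, leaving 0.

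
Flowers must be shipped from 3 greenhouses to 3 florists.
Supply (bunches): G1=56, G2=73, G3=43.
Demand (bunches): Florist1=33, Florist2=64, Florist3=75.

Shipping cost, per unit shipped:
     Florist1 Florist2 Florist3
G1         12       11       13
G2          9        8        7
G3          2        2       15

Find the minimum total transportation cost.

An optimal shipping plan:
  G1–Florist2: 54 × 11 = 594
  G1–Florist3: 2 × 13 = 26
  G2–Florist3: 73 × 7 = 511
  G3–Florist1: 33 × 2 = 66
  G3–Florist2: 10 × 2 = 20
Total = 594 + 26 + 511 + 66 + 20 = 1217.
(Supply check: G1 ships 56; G2 ships 73; G3 ships 43.)

1217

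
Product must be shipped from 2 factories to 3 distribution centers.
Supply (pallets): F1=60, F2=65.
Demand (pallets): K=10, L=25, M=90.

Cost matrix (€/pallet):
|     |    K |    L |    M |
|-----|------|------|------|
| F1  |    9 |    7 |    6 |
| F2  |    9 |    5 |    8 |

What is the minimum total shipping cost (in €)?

815

An optimal shipping plan:
  F1 to M: 60 × €6 = €360
  F2 to K: 10 × €9 = €90
  F2 to L: 25 × €5 = €125
  F2 to M: 30 × €8 = €240
Total = 360 + 90 + 125 + 240 = €815.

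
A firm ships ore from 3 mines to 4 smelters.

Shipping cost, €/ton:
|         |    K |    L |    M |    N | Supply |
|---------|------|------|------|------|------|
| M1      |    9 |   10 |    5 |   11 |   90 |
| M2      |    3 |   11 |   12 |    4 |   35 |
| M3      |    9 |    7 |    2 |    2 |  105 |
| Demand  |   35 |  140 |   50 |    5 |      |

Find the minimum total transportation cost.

A cheapest plan:
  M1 to L: 90 × €10 = €900
  M2 to K: 35 × €3 = €105
  M3 to L: 50 × €7 = €350
  M3 to M: 50 × €2 = €100
  M3 to N: 5 × €2 = €10
Total = 900 + 105 + 350 + 100 + 10 = €1465.

1465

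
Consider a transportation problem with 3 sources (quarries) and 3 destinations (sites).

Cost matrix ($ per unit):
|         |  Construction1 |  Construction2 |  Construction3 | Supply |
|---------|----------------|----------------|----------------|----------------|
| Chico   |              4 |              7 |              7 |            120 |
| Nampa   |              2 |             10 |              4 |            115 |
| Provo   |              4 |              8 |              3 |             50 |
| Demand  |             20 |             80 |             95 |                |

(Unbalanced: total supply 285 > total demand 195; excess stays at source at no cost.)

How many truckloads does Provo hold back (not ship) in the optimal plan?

An optimal plan:
  Chico–Construction2: 80 × $7 = $560
  Nampa–Construction1: 20 × $2 = $40
  Nampa–Construction3: 45 × $4 = $180
  Provo–Construction3: 50 × $3 = $150
Total cost = $930.
Provo ships 50 of its 50, leaving 0.

0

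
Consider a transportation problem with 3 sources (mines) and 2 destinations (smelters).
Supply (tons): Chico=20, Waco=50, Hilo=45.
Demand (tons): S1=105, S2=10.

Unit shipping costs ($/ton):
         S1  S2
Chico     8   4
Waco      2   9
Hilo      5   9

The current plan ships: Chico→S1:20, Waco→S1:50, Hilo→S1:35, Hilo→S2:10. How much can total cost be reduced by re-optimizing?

80

Current plan cost = 20·8 + 50·2 + 35·5 + 10·9 = $525.
Optimal plan:
  Chico->S1: 10 × $8 = $80
  Chico->S2: 10 × $4 = $40
  Waco->S1: 50 × $2 = $100
  Hilo->S1: 45 × $5 = $225
Optimal cost = $445.
Saving = 525 − 445 = $80.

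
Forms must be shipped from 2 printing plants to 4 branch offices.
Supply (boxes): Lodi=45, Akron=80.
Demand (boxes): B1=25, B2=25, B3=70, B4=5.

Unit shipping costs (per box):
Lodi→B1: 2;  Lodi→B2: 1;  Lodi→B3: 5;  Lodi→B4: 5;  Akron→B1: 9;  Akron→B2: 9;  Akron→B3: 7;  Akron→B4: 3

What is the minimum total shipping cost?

615

One minimum-cost allocation:
  Lodi to B1: 20 × 2 = 40
  Lodi to B2: 25 × 1 = 25
  Akron to B1: 5 × 9 = 45
  Akron to B3: 70 × 7 = 490
  Akron to B4: 5 × 3 = 15
Total = 40 + 25 + 45 + 490 + 15 = 615.
(Supply check: Lodi ships 45; Akron ships 80.)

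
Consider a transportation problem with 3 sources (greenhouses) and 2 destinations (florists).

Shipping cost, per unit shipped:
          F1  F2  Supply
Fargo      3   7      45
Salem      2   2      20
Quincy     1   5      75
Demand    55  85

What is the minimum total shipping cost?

510

A cheapest plan:
  Fargo to F2: 45 × 7 = 315
  Salem to F2: 20 × 2 = 40
  Quincy to F1: 55 × 1 = 55
  Quincy to F2: 20 × 5 = 100
Total = 315 + 40 + 55 + 100 = 510.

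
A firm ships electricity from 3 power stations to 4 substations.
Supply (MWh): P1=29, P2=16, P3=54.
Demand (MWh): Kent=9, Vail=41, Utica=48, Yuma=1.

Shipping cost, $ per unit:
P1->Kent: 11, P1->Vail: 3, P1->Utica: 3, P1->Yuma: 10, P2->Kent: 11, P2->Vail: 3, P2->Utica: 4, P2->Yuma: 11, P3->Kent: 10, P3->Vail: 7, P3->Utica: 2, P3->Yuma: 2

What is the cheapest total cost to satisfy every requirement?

315

Optimal allocation:
  P1–Vail: 29 MWh
  P2–Kent: 4 MWh
  P2–Vail: 12 MWh
  P3–Kent: 5 MWh
  P3–Utica: 48 MWh
  P3–Yuma: 1 MWh
Total cost = $315.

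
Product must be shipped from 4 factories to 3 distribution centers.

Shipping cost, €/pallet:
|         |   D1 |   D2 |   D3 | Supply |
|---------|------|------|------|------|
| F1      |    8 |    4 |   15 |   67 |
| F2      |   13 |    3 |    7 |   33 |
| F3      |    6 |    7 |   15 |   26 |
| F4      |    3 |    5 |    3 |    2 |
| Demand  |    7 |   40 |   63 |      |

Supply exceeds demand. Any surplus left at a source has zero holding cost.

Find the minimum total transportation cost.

Optimal allocation:
  F1–D2: 40 pallets
  F1–D3: 9 pallets
  F2–D3: 33 pallets
  F3–D1: 7 pallets
  F3–D3: 19 pallets
  F4–D3: 2 pallets
Total cost = €859.

859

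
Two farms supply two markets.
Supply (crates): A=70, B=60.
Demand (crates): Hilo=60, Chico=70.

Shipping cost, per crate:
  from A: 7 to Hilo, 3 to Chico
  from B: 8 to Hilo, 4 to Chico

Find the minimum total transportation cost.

690

A cheapest plan:
  A→Chico: 70 × 3 = 210
  B→Hilo: 60 × 8 = 480
Total = 210 + 480 = 690.
(Supply check: A ships 70; B ships 60.)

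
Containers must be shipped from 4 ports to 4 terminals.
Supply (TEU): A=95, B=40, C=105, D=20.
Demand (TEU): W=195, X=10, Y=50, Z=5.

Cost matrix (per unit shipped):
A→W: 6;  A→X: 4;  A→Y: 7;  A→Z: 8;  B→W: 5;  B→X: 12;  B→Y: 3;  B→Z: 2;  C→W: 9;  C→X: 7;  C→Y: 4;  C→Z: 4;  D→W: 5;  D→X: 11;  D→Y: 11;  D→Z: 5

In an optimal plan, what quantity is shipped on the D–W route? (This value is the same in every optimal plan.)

Optimal shipments:
  A→W: 85 TEU
  A→X: 10 TEU
  B→W: 40 TEU
  C→W: 50 TEU
  C→Y: 50 TEU
  C→Z: 5 TEU
  D→W: 20 TEU
Total cost = 1520.
So D→W carries 20 TEU.

20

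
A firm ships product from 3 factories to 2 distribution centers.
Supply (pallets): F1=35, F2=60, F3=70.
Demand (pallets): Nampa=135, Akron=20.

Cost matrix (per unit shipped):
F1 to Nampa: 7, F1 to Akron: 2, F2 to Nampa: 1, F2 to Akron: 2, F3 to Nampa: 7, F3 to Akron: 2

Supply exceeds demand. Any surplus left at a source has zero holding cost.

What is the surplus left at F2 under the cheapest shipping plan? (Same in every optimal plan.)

An optimal plan:
  F1->Nampa: 5 pallets
  F1->Akron: 20 pallets
  F2->Nampa: 60 pallets
  F3->Nampa: 70 pallets
Total cost = 625.
F2 ships 60 of its 60, leaving 0.

0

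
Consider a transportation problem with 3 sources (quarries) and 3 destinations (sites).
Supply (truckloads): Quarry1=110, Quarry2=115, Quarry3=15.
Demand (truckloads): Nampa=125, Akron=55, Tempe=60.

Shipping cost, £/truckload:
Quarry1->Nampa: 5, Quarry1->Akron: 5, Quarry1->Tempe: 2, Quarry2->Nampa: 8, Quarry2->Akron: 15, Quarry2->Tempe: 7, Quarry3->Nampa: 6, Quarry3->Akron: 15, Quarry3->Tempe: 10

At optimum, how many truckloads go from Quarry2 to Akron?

0

The minimum-cost plan:
  Quarry1→Akron: 55 × £5 = £275
  Quarry1→Tempe: 55 × £2 = £110
  Quarry2→Nampa: 110 × £8 = £880
  Quarry2→Tempe: 5 × £7 = £35
  Quarry3→Nampa: 15 × £6 = £90
Total cost = £1390.
The route Quarry2→Akron is not used.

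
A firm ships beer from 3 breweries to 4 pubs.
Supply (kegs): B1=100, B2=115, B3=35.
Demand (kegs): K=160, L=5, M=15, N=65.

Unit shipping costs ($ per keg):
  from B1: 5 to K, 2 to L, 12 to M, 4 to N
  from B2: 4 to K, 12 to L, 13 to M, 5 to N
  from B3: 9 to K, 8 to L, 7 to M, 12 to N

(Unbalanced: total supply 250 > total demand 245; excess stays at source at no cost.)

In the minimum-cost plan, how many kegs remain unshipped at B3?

5

An optimal plan:
  B1->K: 30 kegs
  B1->L: 5 kegs
  B1->N: 65 kegs
  B2->K: 115 kegs
  B3->K: 15 kegs
  B3->M: 15 kegs
Total cost = $1120.
B3 ships 30 of its 35, leaving 5.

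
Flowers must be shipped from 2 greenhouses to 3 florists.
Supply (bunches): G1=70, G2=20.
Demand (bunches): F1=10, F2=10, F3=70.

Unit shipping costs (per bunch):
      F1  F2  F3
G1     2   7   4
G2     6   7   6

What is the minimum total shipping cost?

390

One minimum-cost allocation:
  G1–F1: 10 × 2 = 20
  G1–F3: 60 × 4 = 240
  G2–F2: 10 × 7 = 70
  G2–F3: 10 × 6 = 60
Total = 20 + 240 + 70 + 60 = 390.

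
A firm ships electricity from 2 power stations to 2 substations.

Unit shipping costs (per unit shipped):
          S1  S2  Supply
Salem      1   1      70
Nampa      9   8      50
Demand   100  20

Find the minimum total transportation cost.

500

Optimal allocation:
  Salem–S1: 70 × 1 = 70
  Nampa–S1: 30 × 9 = 270
  Nampa–S2: 20 × 8 = 160
Total = 70 + 270 + 160 = 500.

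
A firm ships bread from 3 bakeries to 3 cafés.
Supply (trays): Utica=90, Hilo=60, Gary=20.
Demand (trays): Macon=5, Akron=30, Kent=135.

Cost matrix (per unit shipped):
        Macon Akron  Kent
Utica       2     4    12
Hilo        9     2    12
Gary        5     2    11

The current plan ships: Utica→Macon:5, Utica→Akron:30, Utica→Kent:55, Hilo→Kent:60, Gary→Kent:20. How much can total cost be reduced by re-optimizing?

Current plan cost = 5·2 + 30·4 + 55·12 + 60·12 + 20·11 = 1730.
Optimal plan:
  Utica to Macon: 5 × 2 = 10
  Utica to Kent: 85 × 12 = 1020
  Hilo to Akron: 30 × 2 = 60
  Hilo to Kent: 30 × 12 = 360
  Gary to Kent: 20 × 11 = 220
Optimal cost = 1670.
Saving = 1730 − 1670 = 60.

60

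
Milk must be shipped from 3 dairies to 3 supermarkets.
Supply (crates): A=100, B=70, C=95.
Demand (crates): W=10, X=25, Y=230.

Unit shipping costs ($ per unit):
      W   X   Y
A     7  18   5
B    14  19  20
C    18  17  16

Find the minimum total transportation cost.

An optimal shipping plan:
  A→Y: 100 × $5 = $500
  B→W: 10 × $14 = $140
  B→X: 25 × $19 = $475
  B→Y: 35 × $20 = $700
  C→Y: 95 × $16 = $1520
Total = 500 + 140 + 475 + 700 + 1520 = $3335.

3335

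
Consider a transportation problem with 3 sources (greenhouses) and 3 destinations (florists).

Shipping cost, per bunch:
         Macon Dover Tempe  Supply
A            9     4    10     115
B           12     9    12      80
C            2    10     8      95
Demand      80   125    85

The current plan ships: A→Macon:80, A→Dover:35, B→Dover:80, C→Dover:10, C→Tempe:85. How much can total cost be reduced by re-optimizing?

690

Current plan cost = 80·9 + 35·4 + 80·9 + 10·10 + 85·8 = 2360.
Optimal plan:
  A–Dover: 115 × 4 = 460
  B–Dover: 10 × 9 = 90
  B–Tempe: 70 × 12 = 840
  C–Macon: 80 × 2 = 160
  C–Tempe: 15 × 8 = 120
Optimal cost = 1670.
Saving = 2360 − 1670 = 690.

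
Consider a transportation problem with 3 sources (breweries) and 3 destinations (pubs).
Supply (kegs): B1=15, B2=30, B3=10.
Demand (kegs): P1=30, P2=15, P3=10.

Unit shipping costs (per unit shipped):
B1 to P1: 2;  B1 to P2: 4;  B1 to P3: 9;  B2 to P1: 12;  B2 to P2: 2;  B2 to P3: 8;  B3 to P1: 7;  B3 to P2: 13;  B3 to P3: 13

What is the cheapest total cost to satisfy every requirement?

270

Optimal allocation:
  B1->P1: 15 × 2 = 30
  B2->P1: 5 × 12 = 60
  B2->P2: 15 × 2 = 30
  B2->P3: 10 × 8 = 80
  B3->P1: 10 × 7 = 70
Total = 30 + 60 + 30 + 80 + 70 = 270.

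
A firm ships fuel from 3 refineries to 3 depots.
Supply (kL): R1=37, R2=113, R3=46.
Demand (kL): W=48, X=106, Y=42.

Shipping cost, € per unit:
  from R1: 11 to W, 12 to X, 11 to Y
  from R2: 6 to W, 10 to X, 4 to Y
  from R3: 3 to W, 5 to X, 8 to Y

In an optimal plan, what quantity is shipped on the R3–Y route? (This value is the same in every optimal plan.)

0

The minimum-cost plan:
  R1–X: 37 kL
  R2–W: 48 kL
  R2–X: 23 kL
  R2–Y: 42 kL
  R3–X: 46 kL
Total cost = €1360.
The route R3→Y is not used.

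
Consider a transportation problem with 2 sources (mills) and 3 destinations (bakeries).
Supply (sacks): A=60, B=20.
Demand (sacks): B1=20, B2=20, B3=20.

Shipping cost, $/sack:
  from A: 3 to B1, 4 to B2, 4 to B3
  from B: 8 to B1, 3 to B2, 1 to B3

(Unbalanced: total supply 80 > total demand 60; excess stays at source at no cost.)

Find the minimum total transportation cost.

160

One minimum-cost allocation:
  A–B1: 20 × $3 = $60
  A–B2: 20 × $4 = $80
  B–B3: 20 × $1 = $20
Total = 60 + 80 + 20 = $160.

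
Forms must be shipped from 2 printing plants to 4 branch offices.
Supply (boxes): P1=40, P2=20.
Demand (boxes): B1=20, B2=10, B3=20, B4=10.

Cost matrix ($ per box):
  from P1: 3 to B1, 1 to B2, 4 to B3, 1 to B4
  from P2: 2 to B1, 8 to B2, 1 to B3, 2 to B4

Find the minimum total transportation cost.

Optimal allocation:
  P1 to B1: 20 × $3 = $60
  P1 to B2: 10 × $1 = $10
  P1 to B4: 10 × $1 = $10
  P2 to B3: 20 × $1 = $20
Total = 60 + 10 + 10 + 20 = $100.

100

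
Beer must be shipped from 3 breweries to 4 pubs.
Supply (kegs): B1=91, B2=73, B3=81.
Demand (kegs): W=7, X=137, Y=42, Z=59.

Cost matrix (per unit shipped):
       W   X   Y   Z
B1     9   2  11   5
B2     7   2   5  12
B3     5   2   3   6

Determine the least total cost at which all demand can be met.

Optimal allocation:
  B1–X: 32 × 2 = 64
  B1–Z: 59 × 5 = 295
  B2–X: 73 × 2 = 146
  B3–W: 7 × 5 = 35
  B3–X: 32 × 2 = 64
  B3–Y: 42 × 3 = 126
Total = 64 + 295 + 146 + 35 + 64 + 126 = 730.
(Supply check: B1 ships 91; B2 ships 73; B3 ships 81.)

730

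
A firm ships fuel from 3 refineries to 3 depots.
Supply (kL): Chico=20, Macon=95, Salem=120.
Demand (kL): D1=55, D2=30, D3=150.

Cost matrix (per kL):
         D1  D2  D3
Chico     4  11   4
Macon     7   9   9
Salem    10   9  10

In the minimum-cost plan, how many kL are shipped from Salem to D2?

Optimal shipments:
  Chico->D3: 20 × 4 = 80
  Macon->D1: 55 × 7 = 385
  Macon->D3: 40 × 9 = 360
  Salem->D2: 30 × 9 = 270
  Salem->D3: 90 × 10 = 900
Total cost = 1995.
So Salem→D2 carries 30 kL.

30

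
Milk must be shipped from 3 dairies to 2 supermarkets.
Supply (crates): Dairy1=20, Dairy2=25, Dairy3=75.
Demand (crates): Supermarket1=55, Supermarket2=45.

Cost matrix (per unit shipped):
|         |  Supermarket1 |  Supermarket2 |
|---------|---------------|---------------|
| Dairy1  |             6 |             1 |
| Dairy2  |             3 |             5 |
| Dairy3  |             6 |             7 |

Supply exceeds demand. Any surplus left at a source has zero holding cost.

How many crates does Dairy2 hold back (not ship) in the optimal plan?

An optimal plan:
  Dairy1->Supermarket2: 20 × 1 = 20
  Dairy2->Supermarket1: 25 × 3 = 75
  Dairy3->Supermarket1: 30 × 6 = 180
  Dairy3->Supermarket2: 25 × 7 = 175
Total cost = 450.
Dairy2 ships 25 of its 25, leaving 0.

0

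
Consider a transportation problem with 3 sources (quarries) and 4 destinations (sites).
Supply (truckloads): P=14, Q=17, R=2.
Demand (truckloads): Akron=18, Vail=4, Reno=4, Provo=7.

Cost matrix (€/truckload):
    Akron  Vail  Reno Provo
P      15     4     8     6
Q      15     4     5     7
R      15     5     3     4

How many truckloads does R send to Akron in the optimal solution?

0

The minimum-cost plan:
  P->Akron: 3 × €15 = €45
  P->Vail: 4 × €4 = €16
  P->Provo: 7 × €6 = €42
  Q->Akron: 15 × €15 = €225
  Q->Reno: 2 × €5 = €10
  R->Reno: 2 × €3 = €6
Total cost = €344.
The route R→Akron is not used.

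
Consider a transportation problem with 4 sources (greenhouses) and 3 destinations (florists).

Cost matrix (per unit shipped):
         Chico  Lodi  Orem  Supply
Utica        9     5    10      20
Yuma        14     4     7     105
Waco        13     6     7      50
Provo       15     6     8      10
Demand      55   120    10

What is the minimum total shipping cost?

Optimal allocation:
  Utica to Chico: 20 × 9 = 180
  Yuma to Lodi: 105 × 4 = 420
  Waco to Chico: 35 × 13 = 455
  Waco to Lodi: 5 × 6 = 30
  Waco to Orem: 10 × 7 = 70
  Provo to Lodi: 10 × 6 = 60
Total = 180 + 420 + 455 + 30 + 70 + 60 = 1215.

1215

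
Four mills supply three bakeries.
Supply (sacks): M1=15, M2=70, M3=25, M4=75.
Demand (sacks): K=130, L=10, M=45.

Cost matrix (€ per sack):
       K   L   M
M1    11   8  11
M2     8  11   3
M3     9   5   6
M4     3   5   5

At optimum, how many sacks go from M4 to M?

0

Optimal shipments:
  M1–K: 15 × €11 = €165
  M2–K: 25 × €8 = €200
  M2–M: 45 × €3 = €135
  M3–K: 15 × €9 = €135
  M3–L: 10 × €5 = €50
  M4–K: 75 × €3 = €225
Total cost = €910.
The route M4→M is not used.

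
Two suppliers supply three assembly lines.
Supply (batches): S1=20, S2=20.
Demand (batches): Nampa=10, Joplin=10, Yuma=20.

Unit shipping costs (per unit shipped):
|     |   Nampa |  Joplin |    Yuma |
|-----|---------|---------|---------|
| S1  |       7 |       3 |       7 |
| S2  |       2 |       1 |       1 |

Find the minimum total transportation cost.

120

Optimal allocation:
  S1–Nampa: 10 × 7 = 70
  S1–Joplin: 10 × 3 = 30
  S2–Yuma: 20 × 1 = 20
Total = 70 + 30 + 20 = 120.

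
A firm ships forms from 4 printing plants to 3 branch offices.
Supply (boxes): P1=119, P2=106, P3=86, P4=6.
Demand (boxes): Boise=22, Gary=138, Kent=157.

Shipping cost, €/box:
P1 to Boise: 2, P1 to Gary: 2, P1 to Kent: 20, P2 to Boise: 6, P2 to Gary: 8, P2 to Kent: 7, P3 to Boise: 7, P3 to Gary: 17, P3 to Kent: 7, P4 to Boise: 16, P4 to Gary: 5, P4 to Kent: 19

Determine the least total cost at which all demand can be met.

One minimum-cost allocation:
  P1–Gary: 119 × €2 = €238
  P2–Boise: 22 × €6 = €132
  P2–Gary: 13 × €8 = €104
  P2–Kent: 71 × €7 = €497
  P3–Kent: 86 × €7 = €602
  P4–Gary: 6 × €5 = €30
Total = 238 + 132 + 104 + 497 + 602 + 30 = €1603.

1603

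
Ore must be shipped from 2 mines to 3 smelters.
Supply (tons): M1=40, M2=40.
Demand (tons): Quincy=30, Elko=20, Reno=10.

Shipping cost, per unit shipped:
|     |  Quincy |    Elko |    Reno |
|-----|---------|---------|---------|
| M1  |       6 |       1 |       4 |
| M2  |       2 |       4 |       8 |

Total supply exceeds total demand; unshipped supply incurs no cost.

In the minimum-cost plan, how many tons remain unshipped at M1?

10

An optimal plan:
  M1 to Elko: 20 × 1 = 20
  M1 to Reno: 10 × 4 = 40
  M2 to Quincy: 30 × 2 = 60
Total cost = 120.
M1 ships 30 of its 40, leaving 10.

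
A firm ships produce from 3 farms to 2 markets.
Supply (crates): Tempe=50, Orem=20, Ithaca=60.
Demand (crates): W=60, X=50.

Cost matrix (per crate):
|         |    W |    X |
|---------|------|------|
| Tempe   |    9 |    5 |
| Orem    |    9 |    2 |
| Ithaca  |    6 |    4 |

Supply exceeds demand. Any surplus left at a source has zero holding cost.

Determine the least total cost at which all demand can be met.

550

Optimal allocation:
  Tempe→X: 30 × 5 = 150
  Orem→X: 20 × 2 = 40
  Ithaca→W: 60 × 6 = 360
Total = 150 + 40 + 360 = 550.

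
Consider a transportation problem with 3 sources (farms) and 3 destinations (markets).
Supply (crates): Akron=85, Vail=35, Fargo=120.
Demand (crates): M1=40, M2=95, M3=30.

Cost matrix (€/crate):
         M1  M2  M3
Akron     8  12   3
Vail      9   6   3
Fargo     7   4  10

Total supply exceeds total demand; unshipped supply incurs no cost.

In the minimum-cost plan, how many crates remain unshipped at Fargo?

Minimum-cost shipments:
  Akron→M1: 15 crates
  Vail→M3: 30 crates
  Fargo→M1: 25 crates
  Fargo→M2: 95 crates
Total cost = €765.
Fargo ships 120 of its 120, leaving 0.

0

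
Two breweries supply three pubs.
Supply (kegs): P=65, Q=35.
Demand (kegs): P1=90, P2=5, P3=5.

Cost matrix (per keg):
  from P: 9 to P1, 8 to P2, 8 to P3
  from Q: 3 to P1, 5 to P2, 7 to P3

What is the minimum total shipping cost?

One minimum-cost allocation:
  P to P1: 55 × 9 = 495
  P to P2: 5 × 8 = 40
  P to P3: 5 × 8 = 40
  Q to P1: 35 × 3 = 105
Total = 495 + 40 + 40 + 105 = 680.

680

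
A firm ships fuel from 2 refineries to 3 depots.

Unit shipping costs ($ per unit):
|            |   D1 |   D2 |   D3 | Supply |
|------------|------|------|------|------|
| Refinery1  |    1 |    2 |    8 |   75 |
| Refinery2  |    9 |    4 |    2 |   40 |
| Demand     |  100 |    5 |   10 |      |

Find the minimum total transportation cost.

A cheapest plan:
  Refinery1→D1: 75 kL
  Refinery2→D1: 25 kL
  Refinery2→D2: 5 kL
  Refinery2→D3: 10 kL
Total cost = $340.

340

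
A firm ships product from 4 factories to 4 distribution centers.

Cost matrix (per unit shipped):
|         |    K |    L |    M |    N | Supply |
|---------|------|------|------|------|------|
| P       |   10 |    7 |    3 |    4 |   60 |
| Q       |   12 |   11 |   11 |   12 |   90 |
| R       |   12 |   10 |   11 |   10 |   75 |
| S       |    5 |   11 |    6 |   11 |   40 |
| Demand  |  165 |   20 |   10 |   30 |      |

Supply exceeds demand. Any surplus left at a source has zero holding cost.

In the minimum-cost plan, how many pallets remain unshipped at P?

0

Minimum-cost shipments:
  P to L: 20 × 7 = 140
  P to M: 10 × 3 = 30
  P to N: 30 × 4 = 120
  Q to K: 90 × 12 = 1080
  R to K: 35 × 12 = 420
  S to K: 40 × 5 = 200
Total cost = 1990.
P ships 60 of its 60, leaving 0.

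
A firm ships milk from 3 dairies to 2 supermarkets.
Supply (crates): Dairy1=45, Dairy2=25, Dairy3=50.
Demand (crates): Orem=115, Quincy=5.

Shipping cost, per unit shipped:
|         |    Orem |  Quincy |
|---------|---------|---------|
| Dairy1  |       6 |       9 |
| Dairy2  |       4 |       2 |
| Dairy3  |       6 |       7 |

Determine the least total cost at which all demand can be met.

660

A cheapest plan:
  Dairy1→Orem: 45 crates
  Dairy2→Orem: 20 crates
  Dairy2→Quincy: 5 crates
  Dairy3→Orem: 50 crates
Total cost = 660.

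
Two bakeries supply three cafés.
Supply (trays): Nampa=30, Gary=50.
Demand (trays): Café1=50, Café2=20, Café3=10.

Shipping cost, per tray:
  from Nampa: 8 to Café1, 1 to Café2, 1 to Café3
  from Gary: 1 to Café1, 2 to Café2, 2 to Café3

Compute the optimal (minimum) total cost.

80

An optimal shipping plan:
  Nampa–Café2: 20 × 1 = 20
  Nampa–Café3: 10 × 1 = 10
  Gary–Café1: 50 × 1 = 50
Total = 20 + 10 + 50 = 80.
(Supply check: Nampa ships 30; Gary ships 50.)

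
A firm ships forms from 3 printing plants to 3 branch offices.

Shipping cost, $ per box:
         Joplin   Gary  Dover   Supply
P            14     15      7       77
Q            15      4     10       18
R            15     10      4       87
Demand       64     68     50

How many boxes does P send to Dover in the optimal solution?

The minimum-cost plan:
  P to Joplin: 64 boxes
  P to Dover: 13 boxes
  Q to Gary: 18 boxes
  R to Gary: 50 boxes
  R to Dover: 37 boxes
Total cost = $1707.
So P→Dover carries 13 boxes.

13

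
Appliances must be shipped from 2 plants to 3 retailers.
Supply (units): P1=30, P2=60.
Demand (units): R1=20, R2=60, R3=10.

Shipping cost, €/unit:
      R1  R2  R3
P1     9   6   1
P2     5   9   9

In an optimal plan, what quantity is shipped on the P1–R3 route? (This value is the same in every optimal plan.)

Solving gives:
  P1–R2: 20 × €6 = €120
  P1–R3: 10 × €1 = €10
  P2–R1: 20 × €5 = €100
  P2–R2: 40 × €9 = €360
Total cost = €590.
So P1→R3 carries 10 units.

10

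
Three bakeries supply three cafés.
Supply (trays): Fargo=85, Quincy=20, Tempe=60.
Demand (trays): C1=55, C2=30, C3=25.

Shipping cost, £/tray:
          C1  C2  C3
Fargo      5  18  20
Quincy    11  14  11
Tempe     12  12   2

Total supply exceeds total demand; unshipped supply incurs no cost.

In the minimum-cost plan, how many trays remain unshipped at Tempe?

Minimum-cost shipments:
  Fargo→C1: 55 × £5 = £275
  Tempe→C2: 30 × £12 = £360
  Tempe→C3: 25 × £2 = £50
Total cost = £685.
Tempe ships 55 of its 60, leaving 5.

5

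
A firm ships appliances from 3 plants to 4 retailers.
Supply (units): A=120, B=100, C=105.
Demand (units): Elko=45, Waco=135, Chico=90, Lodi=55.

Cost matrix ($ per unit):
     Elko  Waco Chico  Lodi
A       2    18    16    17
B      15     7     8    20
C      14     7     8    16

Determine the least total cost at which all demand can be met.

An optimal shipping plan:
  A to Elko: 45 × $2 = $90
  A to Chico: 20 × $16 = $320
  A to Lodi: 55 × $17 = $935
  B to Waco: 100 × $7 = $700
  C to Waco: 35 × $7 = $245
  C to Chico: 70 × $8 = $560
Total = 90 + 320 + 935 + 700 + 245 + 560 = $2850.

2850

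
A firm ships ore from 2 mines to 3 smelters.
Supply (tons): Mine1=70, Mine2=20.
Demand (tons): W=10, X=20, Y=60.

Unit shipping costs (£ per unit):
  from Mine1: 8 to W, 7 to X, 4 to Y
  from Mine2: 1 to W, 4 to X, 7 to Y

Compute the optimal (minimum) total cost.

360

One minimum-cost allocation:
  Mine1–X: 10 × £7 = £70
  Mine1–Y: 60 × £4 = £240
  Mine2–W: 10 × £1 = £10
  Mine2–X: 10 × £4 = £40
Total = 70 + 240 + 10 + 40 = £360.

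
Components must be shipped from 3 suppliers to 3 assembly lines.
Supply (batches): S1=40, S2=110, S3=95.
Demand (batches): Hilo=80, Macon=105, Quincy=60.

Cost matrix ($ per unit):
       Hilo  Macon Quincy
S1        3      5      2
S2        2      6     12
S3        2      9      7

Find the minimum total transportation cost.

A cheapest plan:
  S1→Quincy: 40 × $2 = $80
  S2→Hilo: 5 × $2 = $10
  S2→Macon: 105 × $6 = $630
  S3→Hilo: 75 × $2 = $150
  S3→Quincy: 20 × $7 = $140
Total = 80 + 10 + 630 + 150 + 140 = $1010.

1010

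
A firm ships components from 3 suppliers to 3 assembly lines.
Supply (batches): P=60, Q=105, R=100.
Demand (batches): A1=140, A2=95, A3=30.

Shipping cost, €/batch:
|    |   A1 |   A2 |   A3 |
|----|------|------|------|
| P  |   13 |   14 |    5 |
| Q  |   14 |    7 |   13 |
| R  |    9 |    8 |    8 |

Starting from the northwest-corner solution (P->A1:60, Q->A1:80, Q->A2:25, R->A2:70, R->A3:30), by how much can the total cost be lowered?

Current plan cost = 60·13 + 80·14 + 25·7 + 70·8 + 30·8 = €2875.
Optimal plan:
  P→A1: 30 × €13 = €390
  P→A3: 30 × €5 = €150
  Q→A1: 10 × €14 = €140
  Q→A2: 95 × €7 = €665
  R→A1: 100 × €9 = €900
Optimal cost = €2245.
Saving = 2875 − 2245 = €630.

630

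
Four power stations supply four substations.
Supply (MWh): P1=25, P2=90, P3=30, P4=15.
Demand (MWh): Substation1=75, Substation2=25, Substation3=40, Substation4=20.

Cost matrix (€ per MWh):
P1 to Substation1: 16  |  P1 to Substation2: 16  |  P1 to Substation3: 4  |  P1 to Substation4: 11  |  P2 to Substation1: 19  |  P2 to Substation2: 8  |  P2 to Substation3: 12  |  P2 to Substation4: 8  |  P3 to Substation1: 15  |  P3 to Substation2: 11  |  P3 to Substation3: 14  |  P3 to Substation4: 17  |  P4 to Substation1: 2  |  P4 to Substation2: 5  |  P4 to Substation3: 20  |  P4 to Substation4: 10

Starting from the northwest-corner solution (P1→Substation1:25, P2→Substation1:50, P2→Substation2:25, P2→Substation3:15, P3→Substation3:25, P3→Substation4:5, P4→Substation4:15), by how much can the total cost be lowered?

Current plan cost = 25·16 + 50·19 + 25·8 + 15·12 + 25·14 + 5·17 + 15·10 = €2315.
Optimal plan:
  P1->Substation3: 25 MWh
  P2->Substation1: 30 MWh
  P2->Substation2: 25 MWh
  P2->Substation3: 15 MWh
  P2->Substation4: 20 MWh
  P3->Substation1: 30 MWh
  P4->Substation1: 15 MWh
Optimal cost = €1690.
Saving = 2315 − 1690 = €625.

625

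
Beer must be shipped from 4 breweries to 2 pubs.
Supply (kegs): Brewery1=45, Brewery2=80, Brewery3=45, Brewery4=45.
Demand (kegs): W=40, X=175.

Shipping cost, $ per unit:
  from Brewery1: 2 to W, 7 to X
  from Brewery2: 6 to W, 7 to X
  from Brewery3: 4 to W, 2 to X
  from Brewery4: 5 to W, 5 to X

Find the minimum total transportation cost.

990

One minimum-cost allocation:
  Brewery1 to W: 40 × $2 = $80
  Brewery1 to X: 5 × $7 = $35
  Brewery2 to X: 80 × $7 = $560
  Brewery3 to X: 45 × $2 = $90
  Brewery4 to X: 45 × $5 = $225
Total = 80 + 35 + 560 + 90 + 225 = $990.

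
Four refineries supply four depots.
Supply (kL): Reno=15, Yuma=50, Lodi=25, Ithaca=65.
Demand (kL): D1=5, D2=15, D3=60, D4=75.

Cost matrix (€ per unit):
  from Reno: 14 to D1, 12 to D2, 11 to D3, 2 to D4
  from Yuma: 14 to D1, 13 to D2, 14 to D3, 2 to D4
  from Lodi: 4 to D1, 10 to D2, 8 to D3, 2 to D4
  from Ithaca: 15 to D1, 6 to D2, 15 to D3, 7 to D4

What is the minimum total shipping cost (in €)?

1070

An optimal shipping plan:
  Reno to D4: 15 × €2 = €30
  Yuma to D4: 50 × €2 = €100
  Lodi to D1: 5 × €4 = €20
  Lodi to D3: 20 × €8 = €160
  Ithaca to D2: 15 × €6 = €90
  Ithaca to D3: 40 × €15 = €600
  Ithaca to D4: 10 × €7 = €70
Total = 30 + 100 + 20 + 160 + 90 + 600 + 70 = €1070.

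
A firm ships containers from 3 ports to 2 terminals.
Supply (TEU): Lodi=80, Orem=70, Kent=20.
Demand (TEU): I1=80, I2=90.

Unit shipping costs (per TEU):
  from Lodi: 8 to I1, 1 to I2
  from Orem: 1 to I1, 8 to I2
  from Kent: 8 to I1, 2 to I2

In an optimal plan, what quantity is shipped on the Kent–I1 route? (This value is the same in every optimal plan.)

10

Optimal shipments:
  Lodi->I2: 80 × 1 = 80
  Orem->I1: 70 × 1 = 70
  Kent->I1: 10 × 8 = 80
  Kent->I2: 10 × 2 = 20
Total cost = 250.
So Kent→I1 carries 10 TEU.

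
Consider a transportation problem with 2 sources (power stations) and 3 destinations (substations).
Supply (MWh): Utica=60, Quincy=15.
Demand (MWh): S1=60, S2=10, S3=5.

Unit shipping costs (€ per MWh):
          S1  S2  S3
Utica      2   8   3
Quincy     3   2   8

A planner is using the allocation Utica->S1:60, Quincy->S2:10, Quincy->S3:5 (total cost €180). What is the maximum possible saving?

20

Current plan cost = 60·2 + 10·2 + 5·8 = €180.
Optimal plan:
  Utica–S1: 55 × €2 = €110
  Utica–S3: 5 × €3 = €15
  Quincy–S1: 5 × €3 = €15
  Quincy–S2: 10 × €2 = €20
Optimal cost = €160.
Saving = 180 − 160 = €20.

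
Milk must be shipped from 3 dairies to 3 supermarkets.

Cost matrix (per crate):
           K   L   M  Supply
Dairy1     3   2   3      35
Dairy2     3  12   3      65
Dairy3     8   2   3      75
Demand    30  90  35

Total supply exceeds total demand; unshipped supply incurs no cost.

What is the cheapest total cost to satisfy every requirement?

An optimal shipping plan:
  Dairy1 to L: 35 crates
  Dairy2 to K: 30 crates
  Dairy2 to M: 35 crates
  Dairy3 to L: 55 crates
Total cost = 375.

375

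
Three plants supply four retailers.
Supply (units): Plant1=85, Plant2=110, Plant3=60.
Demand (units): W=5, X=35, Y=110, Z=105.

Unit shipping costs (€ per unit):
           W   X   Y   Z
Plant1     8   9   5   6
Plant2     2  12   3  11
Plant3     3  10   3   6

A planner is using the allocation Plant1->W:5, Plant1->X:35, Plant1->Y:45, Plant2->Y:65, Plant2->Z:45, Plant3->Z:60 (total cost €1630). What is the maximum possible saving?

Current plan cost = 5·8 + 35·9 + 45·5 + 65·3 + 45·11 + 60·6 = €1630.
Optimal plan:
  Plant1–X: 35 units
  Plant1–Z: 50 units
  Plant2–W: 5 units
  Plant2–Y: 105 units
  Plant3–Y: 5 units
  Plant3–Z: 55 units
Optimal cost = €1285.
Saving = 1630 − 1285 = €345.

345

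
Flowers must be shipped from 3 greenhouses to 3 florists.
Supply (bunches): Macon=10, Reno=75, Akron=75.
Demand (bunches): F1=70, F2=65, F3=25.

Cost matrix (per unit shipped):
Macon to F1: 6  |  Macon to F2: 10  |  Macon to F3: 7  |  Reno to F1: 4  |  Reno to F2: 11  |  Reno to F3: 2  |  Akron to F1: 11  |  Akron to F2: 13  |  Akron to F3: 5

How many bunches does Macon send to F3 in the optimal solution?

Optimal shipments:
  Macon→F2: 10 × 10 = 100
  Reno→F1: 70 × 4 = 280
  Reno→F3: 5 × 2 = 10
  Akron→F2: 55 × 13 = 715
  Akron→F3: 20 × 5 = 100
Total cost = 1205.
The route Macon→F3 is not used.

0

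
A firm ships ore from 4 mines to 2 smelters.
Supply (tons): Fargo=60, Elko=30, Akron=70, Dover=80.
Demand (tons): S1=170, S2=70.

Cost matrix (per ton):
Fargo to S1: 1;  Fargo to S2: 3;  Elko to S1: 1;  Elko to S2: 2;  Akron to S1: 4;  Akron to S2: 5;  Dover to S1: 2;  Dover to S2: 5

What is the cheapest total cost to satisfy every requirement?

One minimum-cost allocation:
  Fargo to S1: 60 × 1 = 60
  Elko to S1: 30 × 1 = 30
  Akron to S2: 70 × 5 = 350
  Dover to S1: 80 × 2 = 160
Total = 60 + 30 + 350 + 160 = 600.
(Supply check: Fargo ships 60; Elko ships 30; Akron ships 70; Dover ships 80.)

600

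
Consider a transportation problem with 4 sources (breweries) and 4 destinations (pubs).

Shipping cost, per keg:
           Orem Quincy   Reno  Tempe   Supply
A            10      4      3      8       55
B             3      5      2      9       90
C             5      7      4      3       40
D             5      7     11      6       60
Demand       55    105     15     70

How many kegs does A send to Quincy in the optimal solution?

Solving gives:
  A->Quincy: 55 × 4 = 220
  B->Orem: 55 × 3 = 165
  B->Quincy: 20 × 5 = 100
  B->Reno: 15 × 2 = 30
  C->Tempe: 40 × 3 = 120
  D->Quincy: 30 × 7 = 210
  D->Tempe: 30 × 6 = 180
Total cost = 1025.
So A→Quincy carries 55 kegs.

55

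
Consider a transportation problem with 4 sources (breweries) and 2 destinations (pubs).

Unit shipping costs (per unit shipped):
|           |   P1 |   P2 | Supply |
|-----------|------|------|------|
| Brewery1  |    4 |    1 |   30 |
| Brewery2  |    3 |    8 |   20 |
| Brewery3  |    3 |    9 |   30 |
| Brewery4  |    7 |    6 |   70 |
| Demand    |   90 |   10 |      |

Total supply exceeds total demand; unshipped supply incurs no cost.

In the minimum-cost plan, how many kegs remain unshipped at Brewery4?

An optimal plan:
  Brewery1->P1: 20 × 4 = 80
  Brewery1->P2: 10 × 1 = 10
  Brewery2->P1: 20 × 3 = 60
  Brewery3->P1: 30 × 3 = 90
  Brewery4->P1: 20 × 7 = 140
Total cost = 380.
Brewery4 ships 20 of its 70, leaving 50.

50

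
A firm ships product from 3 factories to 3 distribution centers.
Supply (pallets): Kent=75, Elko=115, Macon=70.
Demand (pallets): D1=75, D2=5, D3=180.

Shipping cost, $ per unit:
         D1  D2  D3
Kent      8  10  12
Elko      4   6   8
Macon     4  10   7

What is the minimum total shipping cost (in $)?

2000

Optimal allocation:
  Kent–D3: 75 × $12 = $900
  Elko–D1: 75 × $4 = $300
  Elko–D2: 5 × $6 = $30
  Elko–D3: 35 × $8 = $280
  Macon–D3: 70 × $7 = $490
Total = 900 + 300 + 30 + 280 + 490 = $2000.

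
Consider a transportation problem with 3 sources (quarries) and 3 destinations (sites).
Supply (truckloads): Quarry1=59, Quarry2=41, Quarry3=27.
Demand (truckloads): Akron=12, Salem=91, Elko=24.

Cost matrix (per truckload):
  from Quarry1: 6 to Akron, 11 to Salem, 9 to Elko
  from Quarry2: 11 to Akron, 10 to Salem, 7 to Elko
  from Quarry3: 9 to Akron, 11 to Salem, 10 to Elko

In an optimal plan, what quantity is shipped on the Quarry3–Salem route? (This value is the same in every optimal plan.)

The minimum-cost plan:
  Quarry1–Akron: 12 × 6 = 72
  Quarry1–Salem: 47 × 11 = 517
  Quarry2–Salem: 17 × 10 = 170
  Quarry2–Elko: 24 × 7 = 168
  Quarry3–Salem: 27 × 11 = 297
Total cost = 1224.
So Quarry3→Salem carries 27 truckloads.

27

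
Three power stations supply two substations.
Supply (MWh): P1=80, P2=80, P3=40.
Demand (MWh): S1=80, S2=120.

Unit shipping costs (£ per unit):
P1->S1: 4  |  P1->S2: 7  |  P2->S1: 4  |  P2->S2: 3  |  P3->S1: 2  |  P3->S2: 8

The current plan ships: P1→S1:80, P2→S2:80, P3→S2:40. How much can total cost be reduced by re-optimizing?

120

Current plan cost = 80·4 + 80·3 + 40·8 = £880.
Optimal plan:
  P1->S1: 40 × £4 = £160
  P1->S2: 40 × £7 = £280
  P2->S2: 80 × £3 = £240
  P3->S1: 40 × £2 = £80
Optimal cost = £760.
Saving = 880 − 760 = £120.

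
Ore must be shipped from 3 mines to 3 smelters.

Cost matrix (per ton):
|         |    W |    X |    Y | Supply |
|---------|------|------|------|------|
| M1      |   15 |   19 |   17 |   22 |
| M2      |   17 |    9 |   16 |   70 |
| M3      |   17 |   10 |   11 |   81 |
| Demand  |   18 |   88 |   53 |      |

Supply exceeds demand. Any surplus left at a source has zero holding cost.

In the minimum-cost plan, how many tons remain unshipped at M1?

Minimum-cost shipments:
  M1 to W: 18 × 15 = 270
  M2 to X: 70 × 9 = 630
  M3 to X: 18 × 10 = 180
  M3 to Y: 53 × 11 = 583
Total cost = 1663.
M1 ships 18 of its 22, leaving 4.

4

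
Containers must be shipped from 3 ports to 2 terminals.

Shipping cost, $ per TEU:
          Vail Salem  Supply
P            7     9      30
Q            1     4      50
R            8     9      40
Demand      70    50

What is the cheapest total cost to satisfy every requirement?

One minimum-cost allocation:
  P–Vail: 20 × $7 = $140
  P–Salem: 10 × $9 = $90
  Q–Vail: 50 × $1 = $50
  R–Salem: 40 × $9 = $360
Total = 140 + 90 + 50 + 360 = $640.

640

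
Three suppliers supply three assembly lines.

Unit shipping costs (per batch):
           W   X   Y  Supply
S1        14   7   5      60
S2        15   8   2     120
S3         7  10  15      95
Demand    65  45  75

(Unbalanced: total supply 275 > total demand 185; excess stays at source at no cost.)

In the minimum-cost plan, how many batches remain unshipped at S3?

An optimal plan:
  S1 to X: 45 × 7 = 315
  S2 to Y: 75 × 2 = 150
  S3 to W: 65 × 7 = 455
Total cost = 920.
S3 ships 65 of its 95, leaving 30.

30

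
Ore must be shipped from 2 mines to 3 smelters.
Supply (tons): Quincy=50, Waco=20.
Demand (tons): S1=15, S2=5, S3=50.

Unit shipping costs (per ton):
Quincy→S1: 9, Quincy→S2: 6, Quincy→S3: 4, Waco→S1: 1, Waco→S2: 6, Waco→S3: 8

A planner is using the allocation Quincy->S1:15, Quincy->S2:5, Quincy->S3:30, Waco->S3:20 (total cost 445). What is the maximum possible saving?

200

Current plan cost = 15·9 + 5·6 + 30·4 + 20·8 = 445.
Optimal plan:
  Quincy to S3: 50 × 4 = 200
  Waco to S1: 15 × 1 = 15
  Waco to S2: 5 × 6 = 30
Optimal cost = 245.
Saving = 445 − 245 = 200.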